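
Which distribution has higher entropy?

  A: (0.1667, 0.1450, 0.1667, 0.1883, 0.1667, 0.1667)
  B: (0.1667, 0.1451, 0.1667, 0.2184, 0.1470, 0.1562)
A

Both distributions are close to uniform, making this a harder comparison.

H(A) = 2.5809 bits
H(B) = 2.5701 bits

The distribution closer to uniform has higher entropy.
Answer: A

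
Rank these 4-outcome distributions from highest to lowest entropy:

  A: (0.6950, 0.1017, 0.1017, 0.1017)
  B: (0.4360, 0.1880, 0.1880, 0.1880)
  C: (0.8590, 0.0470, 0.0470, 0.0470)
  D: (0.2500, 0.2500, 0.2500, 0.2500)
D > B > A > C

Key insight: Entropy is maximized by uniform distributions and minimized by concentrated distributions.

Entropies:
  H(A) = 1.3707 bits
  H(B) = 1.8821 bits
  H(C) = 0.8103 bits
  H(D) = 2.0000 bits

Ranking: D > B > A > C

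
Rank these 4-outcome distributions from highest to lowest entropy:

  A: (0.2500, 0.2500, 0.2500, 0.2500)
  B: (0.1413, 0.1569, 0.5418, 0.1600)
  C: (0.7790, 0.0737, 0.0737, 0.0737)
A > B > C

Key insight: Entropy is maximized by uniform distributions and minimized by concentrated distributions.

- Uniform distributions have maximum entropy log₂(4) = 2.0000 bits
- The more "peaked" or concentrated a distribution, the lower its entropy

Entropies:
  H(A) = 2.0000 bits
  H(B) = 1.7201 bits
  H(C) = 1.1123 bits

Ranking: A > B > C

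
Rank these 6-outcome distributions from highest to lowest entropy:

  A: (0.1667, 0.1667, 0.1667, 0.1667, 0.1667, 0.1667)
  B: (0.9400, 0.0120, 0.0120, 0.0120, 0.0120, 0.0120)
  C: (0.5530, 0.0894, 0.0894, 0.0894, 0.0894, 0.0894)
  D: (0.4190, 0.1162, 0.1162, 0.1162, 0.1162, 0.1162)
A > D > C > B

Key insight: Entropy is maximized by uniform distributions and minimized by concentrated distributions.

Entropies:
  H(A) = 2.5850 bits
  H(B) = 0.4668 bits
  H(C) = 2.0298 bits
  H(D) = 2.3300 bits

Ranking: A > D > C > B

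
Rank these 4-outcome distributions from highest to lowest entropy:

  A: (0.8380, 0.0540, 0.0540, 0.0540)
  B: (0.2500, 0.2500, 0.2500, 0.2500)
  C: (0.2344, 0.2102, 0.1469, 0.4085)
B > C > A

Key insight: Entropy is maximized by uniform distributions and minimized by concentrated distributions.

- Uniform distributions have maximum entropy log₂(4) = 2.0000 bits
- The more "peaked" or concentrated a distribution, the lower its entropy

Entropies:
  H(A) = 0.8958 bits
  H(B) = 2.0000 bits
  H(C) = 1.8977 bits

Ranking: B > C > A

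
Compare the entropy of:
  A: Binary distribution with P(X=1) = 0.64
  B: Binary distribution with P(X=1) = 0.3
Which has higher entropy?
A

For binary distributions, entropy is maximized at p=0.5 and decreases as p moves toward 0 or 1.

H(A) = H(0.64) = 0.9427 bits
H(B) = H(0.3) = 0.8813 bits

Distribution A (p=0.64) is closer to uniform (p=0.5), so it has higher entropy.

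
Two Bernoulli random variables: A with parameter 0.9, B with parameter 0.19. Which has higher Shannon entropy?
B

For binary distributions, entropy is maximized at p=0.5 and decreases as p moves toward 0 or 1.

H(A) = H(0.9) = 0.4690 bits
H(B) = H(0.19) = 0.7015 bits

Distribution B (p=0.19) is closer to uniform (p=0.5), so it has higher entropy.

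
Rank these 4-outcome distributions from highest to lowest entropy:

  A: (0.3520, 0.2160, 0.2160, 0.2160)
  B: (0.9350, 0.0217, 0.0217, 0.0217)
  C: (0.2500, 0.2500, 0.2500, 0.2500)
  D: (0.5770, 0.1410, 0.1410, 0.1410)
C > A > D > B

Key insight: Entropy is maximized by uniform distributions and minimized by concentrated distributions.

Entropies:
  H(A) = 1.9629 bits
  H(B) = 0.4500 bits
  H(C) = 2.0000 bits
  H(D) = 1.6533 bits

Ranking: C > A > D > B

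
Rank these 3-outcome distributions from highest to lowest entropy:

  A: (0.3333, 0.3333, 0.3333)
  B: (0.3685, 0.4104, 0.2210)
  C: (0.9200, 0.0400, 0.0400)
A > B > C

Key insight: Entropy is maximized by uniform distributions and minimized by concentrated distributions.

- Uniform distributions have maximum entropy log₂(3) = 1.5850 bits
- The more "peaked" or concentrated a distribution, the lower its entropy

Entropies:
  H(A) = 1.5850 bits
  H(B) = 1.5394 bits
  H(C) = 0.4822 bits

Ranking: A > B > C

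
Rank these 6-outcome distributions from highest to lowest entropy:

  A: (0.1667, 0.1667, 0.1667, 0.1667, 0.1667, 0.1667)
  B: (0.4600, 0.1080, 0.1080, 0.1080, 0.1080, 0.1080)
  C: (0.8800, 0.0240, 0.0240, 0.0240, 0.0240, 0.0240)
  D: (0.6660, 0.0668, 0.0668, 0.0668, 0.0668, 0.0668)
A > B > D > C

Key insight: Entropy is maximized by uniform distributions and minimized by concentrated distributions.

Entropies:
  H(A) = 2.5850 bits
  H(B) = 2.2492 bits
  H(C) = 0.8080 bits
  H(D) = 1.6945 bits

Ranking: A > B > D > C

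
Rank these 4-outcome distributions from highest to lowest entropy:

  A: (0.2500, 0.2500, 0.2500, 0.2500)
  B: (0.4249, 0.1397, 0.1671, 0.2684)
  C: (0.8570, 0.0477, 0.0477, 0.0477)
A > B > C

Key insight: Entropy is maximized by uniform distributions and minimized by concentrated distributions.

- Uniform distributions have maximum entropy log₂(4) = 2.0000 bits
- The more "peaked" or concentrated a distribution, the lower its entropy

Entropies:
  H(A) = 2.0000 bits
  H(B) = 1.8619 bits
  H(C) = 0.8187 bits

Ranking: A > B > C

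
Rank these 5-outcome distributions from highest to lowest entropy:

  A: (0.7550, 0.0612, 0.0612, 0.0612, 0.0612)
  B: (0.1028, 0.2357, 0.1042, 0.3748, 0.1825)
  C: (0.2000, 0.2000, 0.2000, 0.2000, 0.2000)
C > B > A

Key insight: Entropy is maximized by uniform distributions and minimized by concentrated distributions.

- Uniform distributions have maximum entropy log₂(5) = 2.3219 bits
- The more "peaked" or concentrated a distribution, the lower its entropy

Entropies:
  H(A) = 1.2933 bits
  H(B) = 2.1473 bits
  H(C) = 2.3219 bits

Ranking: C > B > A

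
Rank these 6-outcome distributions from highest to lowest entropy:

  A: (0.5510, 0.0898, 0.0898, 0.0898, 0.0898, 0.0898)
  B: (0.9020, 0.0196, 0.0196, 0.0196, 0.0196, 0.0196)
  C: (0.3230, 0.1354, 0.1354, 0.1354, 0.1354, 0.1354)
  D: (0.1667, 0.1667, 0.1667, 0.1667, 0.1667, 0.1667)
D > C > A > B

Key insight: Entropy is maximized by uniform distributions and minimized by concentrated distributions.

Entropies:
  H(A) = 2.0350 bits
  H(B) = 0.6902 bits
  H(C) = 2.4796 bits
  H(D) = 2.5850 bits

Ranking: D > C > A > B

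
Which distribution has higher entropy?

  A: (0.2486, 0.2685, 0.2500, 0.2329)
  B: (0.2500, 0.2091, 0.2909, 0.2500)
A

Both distributions are close to uniform, making this a harder comparison.

H(A) = 1.9982 bits
H(B) = 1.9903 bits

The distribution closer to uniform has higher entropy.
Answer: A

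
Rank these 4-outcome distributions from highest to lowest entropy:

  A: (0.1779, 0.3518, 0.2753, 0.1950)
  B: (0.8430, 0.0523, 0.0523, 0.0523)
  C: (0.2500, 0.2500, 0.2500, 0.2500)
C > A > B

Key insight: Entropy is maximized by uniform distributions and minimized by concentrated distributions.

- Uniform distributions have maximum entropy log₂(4) = 2.0000 bits
- The more "peaked" or concentrated a distribution, the lower its entropy

Entropies:
  H(A) = 1.9455 bits
  H(B) = 0.8759 bits
  H(C) = 2.0000 bits

Ranking: C > A > B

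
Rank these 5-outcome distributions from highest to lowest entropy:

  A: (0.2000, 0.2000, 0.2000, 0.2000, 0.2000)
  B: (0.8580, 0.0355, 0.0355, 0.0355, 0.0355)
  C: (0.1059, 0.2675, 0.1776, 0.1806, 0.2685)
A > C > B

Key insight: Entropy is maximized by uniform distributions and minimized by concentrated distributions.

- Uniform distributions have maximum entropy log₂(5) = 2.3219 bits
- The more "peaked" or concentrated a distribution, the lower its entropy

Entropies:
  H(A) = 2.3219 bits
  H(B) = 0.8735 bits
  H(C) = 2.2499 bits

Ranking: A > C > B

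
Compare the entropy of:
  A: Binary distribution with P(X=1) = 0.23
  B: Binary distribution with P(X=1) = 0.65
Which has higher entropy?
B

For binary distributions, entropy is maximized at p=0.5 and decreases as p moves toward 0 or 1.

H(A) = H(0.23) = 0.7780 bits
H(B) = H(0.65) = 0.9341 bits

Distribution B (p=0.65) is closer to uniform (p=0.5), so it has higher entropy.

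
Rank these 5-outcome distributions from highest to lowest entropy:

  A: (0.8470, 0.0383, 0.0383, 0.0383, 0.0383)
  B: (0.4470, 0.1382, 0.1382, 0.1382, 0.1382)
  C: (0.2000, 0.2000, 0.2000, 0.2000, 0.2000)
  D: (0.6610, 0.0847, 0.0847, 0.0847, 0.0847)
C > B > D > A

Key insight: Entropy is maximized by uniform distributions and minimized by concentrated distributions.

Entropies:
  H(A) = 0.9233 bits
  H(B) = 2.0979 bits
  H(C) = 2.3219 bits
  H(D) = 1.6019 bits

Ranking: C > B > D > A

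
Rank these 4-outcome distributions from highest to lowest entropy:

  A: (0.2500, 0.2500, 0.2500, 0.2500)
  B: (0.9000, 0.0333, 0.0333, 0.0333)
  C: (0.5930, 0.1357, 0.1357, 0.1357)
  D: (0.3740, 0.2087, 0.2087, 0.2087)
A > D > C > B

Key insight: Entropy is maximized by uniform distributions and minimized by concentrated distributions.

Entropies:
  H(A) = 2.0000 bits
  H(B) = 0.6275 bits
  H(C) = 1.6200 bits
  H(D) = 1.9459 bits

Ranking: A > D > C > B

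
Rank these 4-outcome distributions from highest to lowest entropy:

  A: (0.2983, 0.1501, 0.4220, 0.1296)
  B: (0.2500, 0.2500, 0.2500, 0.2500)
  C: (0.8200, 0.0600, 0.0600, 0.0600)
B > A > C

Key insight: Entropy is maximized by uniform distributions and minimized by concentrated distributions.

- Uniform distributions have maximum entropy log₂(4) = 2.0000 bits
- The more "peaked" or concentrated a distribution, the lower its entropy

Entropies:
  H(A) = 1.8385 bits
  H(B) = 2.0000 bits
  H(C) = 0.9654 bits

Ranking: B > A > C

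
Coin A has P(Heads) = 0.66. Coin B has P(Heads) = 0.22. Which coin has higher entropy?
A

For binary distributions, entropy is maximized at p=0.5 and decreases as p moves toward 0 or 1.

H(A) = H(0.66) = 0.9248 bits
H(B) = H(0.22) = 0.7602 bits

Distribution A (p=0.66) is closer to uniform (p=0.5), so it has higher entropy.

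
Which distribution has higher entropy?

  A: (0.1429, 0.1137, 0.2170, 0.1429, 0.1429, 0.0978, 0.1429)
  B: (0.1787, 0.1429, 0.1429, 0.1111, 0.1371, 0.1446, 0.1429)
B

Both distributions are close to uniform, making this a harder comparison.

H(A) = 2.7673 bits
H(B) = 2.7956 bits

The distribution closer to uniform has higher entropy.
Answer: B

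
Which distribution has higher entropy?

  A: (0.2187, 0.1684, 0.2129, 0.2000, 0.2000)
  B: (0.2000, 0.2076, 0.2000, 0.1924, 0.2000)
B

Both distributions are close to uniform, making this a harder comparison.

H(A) = 2.3163 bits
H(B) = 2.3215 bits

The distribution closer to uniform has higher entropy.
Answer: B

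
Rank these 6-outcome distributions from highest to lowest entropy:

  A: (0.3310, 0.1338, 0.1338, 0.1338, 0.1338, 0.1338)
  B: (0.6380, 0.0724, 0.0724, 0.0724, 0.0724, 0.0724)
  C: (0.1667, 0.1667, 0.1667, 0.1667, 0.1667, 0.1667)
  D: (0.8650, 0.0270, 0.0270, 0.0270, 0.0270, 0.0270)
C > A > B > D

Key insight: Entropy is maximized by uniform distributions and minimized by concentrated distributions.

Entropies:
  H(A) = 2.4693 bits
  H(B) = 1.7849 bits
  H(C) = 2.5850 bits
  H(D) = 0.8845 bits

Ranking: C > A > B > D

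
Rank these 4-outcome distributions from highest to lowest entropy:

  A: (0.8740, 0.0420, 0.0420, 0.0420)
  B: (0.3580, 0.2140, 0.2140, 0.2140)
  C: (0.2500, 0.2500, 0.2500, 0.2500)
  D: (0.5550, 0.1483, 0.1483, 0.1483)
C > B > D > A

Key insight: Entropy is maximized by uniform distributions and minimized by concentrated distributions.

Entropies:
  H(A) = 0.7461 bits
  H(B) = 1.9586 bits
  H(C) = 2.0000 bits
  H(D) = 1.6966 bits

Ranking: C > B > D > A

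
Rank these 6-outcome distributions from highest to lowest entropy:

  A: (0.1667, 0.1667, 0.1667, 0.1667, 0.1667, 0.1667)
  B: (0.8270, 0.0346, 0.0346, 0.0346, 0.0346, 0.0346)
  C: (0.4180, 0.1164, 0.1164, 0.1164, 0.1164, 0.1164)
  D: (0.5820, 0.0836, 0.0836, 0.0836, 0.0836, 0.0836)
A > C > D > B

Key insight: Entropy is maximized by uniform distributions and minimized by concentrated distributions.

Entropies:
  H(A) = 2.5850 bits
  H(B) = 1.0662 bits
  H(C) = 2.3319 bits
  H(D) = 1.9511 bits

Ranking: A > C > D > B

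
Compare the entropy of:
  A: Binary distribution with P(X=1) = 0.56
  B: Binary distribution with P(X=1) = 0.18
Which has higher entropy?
A

For binary distributions, entropy is maximized at p=0.5 and decreases as p moves toward 0 or 1.

H(A) = H(0.56) = 0.9896 bits
H(B) = H(0.18) = 0.6801 bits

Distribution A (p=0.56) is closer to uniform (p=0.5), so it has higher entropy.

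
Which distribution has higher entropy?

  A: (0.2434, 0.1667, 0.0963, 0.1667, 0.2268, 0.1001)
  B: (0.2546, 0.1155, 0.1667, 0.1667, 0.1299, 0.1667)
B

Both distributions are close to uniform, making this a harder comparison.

H(A) = 2.5009 bits
H(B) = 2.5372 bits

The distribution closer to uniform has higher entropy.
Answer: B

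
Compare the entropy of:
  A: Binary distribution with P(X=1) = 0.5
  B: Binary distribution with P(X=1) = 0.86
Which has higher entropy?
A

For binary distributions, entropy is maximized at p=0.5 and decreases as p moves toward 0 or 1.

H(A) = H(0.5) = 1.0000 bits
H(B) = H(0.86) = 0.5842 bits

Distribution A (p=0.5) is closer to uniform (p=0.5), so it has higher entropy.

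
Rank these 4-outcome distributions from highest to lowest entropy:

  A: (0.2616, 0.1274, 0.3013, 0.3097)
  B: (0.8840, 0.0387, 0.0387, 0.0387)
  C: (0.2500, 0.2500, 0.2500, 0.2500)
C > A > B

Key insight: Entropy is maximized by uniform distributions and minimized by concentrated distributions.

- Uniform distributions have maximum entropy log₂(4) = 2.0000 bits
- The more "peaked" or concentrated a distribution, the lower its entropy

Entropies:
  H(A) = 1.9299 bits
  H(B) = 0.7016 bits
  H(C) = 2.0000 bits

Ranking: C > A > B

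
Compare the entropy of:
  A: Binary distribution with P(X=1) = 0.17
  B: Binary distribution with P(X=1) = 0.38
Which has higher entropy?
B

For binary distributions, entropy is maximized at p=0.5 and decreases as p moves toward 0 or 1.

H(A) = H(0.17) = 0.6577 bits
H(B) = H(0.38) = 0.9580 bits

Distribution B (p=0.38) is closer to uniform (p=0.5), so it has higher entropy.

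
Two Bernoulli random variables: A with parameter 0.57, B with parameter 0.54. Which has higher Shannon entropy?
B

For binary distributions, entropy is maximized at p=0.5 and decreases as p moves toward 0 or 1.

H(A) = H(0.57) = 0.9858 bits
H(B) = H(0.54) = 0.9954 bits

Distribution B (p=0.54) is closer to uniform (p=0.5), so it has higher entropy.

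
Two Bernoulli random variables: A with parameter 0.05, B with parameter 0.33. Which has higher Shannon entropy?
B

For binary distributions, entropy is maximized at p=0.5 and decreases as p moves toward 0 or 1.

H(A) = H(0.05) = 0.2864 bits
H(B) = H(0.33) = 0.9149 bits

Distribution B (p=0.33) is closer to uniform (p=0.5), so it has higher entropy.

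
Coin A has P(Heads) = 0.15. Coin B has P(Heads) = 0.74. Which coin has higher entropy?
B

For binary distributions, entropy is maximized at p=0.5 and decreases as p moves toward 0 or 1.

H(A) = H(0.15) = 0.6098 bits
H(B) = H(0.74) = 0.8267 bits

Distribution B (p=0.74) is closer to uniform (p=0.5), so it has higher entropy.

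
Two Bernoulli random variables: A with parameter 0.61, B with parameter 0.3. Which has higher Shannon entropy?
A

For binary distributions, entropy is maximized at p=0.5 and decreases as p moves toward 0 or 1.

H(A) = H(0.61) = 0.9648 bits
H(B) = H(0.3) = 0.8813 bits

Distribution A (p=0.61) is closer to uniform (p=0.5), so it has higher entropy.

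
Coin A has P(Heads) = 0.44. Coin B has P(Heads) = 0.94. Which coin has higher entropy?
A

For binary distributions, entropy is maximized at p=0.5 and decreases as p moves toward 0 or 1.

H(A) = H(0.44) = 0.9896 bits
H(B) = H(0.94) = 0.3274 bits

Distribution A (p=0.44) is closer to uniform (p=0.5), so it has higher entropy.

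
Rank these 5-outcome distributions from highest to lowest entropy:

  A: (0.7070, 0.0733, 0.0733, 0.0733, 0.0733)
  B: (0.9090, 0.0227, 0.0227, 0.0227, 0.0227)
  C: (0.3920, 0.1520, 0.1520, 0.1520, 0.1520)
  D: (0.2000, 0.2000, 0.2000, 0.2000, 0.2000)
D > C > A > B

Key insight: Entropy is maximized by uniform distributions and minimized by concentrated distributions.

Entropies:
  H(A) = 1.4586 bits
  H(B) = 0.6218 bits
  H(C) = 2.1821 bits
  H(D) = 2.3219 bits

Ranking: D > C > A > B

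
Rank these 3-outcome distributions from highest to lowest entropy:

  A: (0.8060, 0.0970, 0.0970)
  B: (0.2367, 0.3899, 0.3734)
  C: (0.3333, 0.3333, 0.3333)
C > B > A

Key insight: Entropy is maximized by uniform distributions and minimized by concentrated distributions.

- Uniform distributions have maximum entropy log₂(3) = 1.5850 bits
- The more "peaked" or concentrated a distribution, the lower its entropy

Entropies:
  H(A) = 0.9038 bits
  H(B) = 1.5526 bits
  H(C) = 1.5850 bits

Ranking: C > B > A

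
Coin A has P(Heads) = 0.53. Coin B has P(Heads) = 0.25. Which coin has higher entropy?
A

For binary distributions, entropy is maximized at p=0.5 and decreases as p moves toward 0 or 1.

H(A) = H(0.53) = 0.9974 bits
H(B) = H(0.25) = 0.8113 bits

Distribution A (p=0.53) is closer to uniform (p=0.5), so it has higher entropy.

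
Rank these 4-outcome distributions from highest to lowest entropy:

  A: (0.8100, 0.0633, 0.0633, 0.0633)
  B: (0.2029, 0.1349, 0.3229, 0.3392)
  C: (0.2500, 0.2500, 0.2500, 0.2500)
C > B > A

Key insight: Entropy is maximized by uniform distributions and minimized by concentrated distributions.

- Uniform distributions have maximum entropy log₂(4) = 2.0000 bits
- The more "peaked" or concentrated a distribution, the lower its entropy

Entropies:
  H(A) = 1.0026 bits
  H(B) = 1.9125 bits
  H(C) = 2.0000 bits

Ranking: C > B > A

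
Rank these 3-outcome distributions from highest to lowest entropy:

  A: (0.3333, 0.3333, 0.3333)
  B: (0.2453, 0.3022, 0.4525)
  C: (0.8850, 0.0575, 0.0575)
A > B > C

Key insight: Entropy is maximized by uniform distributions and minimized by concentrated distributions.

- Uniform distributions have maximum entropy log₂(3) = 1.5850 bits
- The more "peaked" or concentrated a distribution, the lower its entropy

Entropies:
  H(A) = 1.5850 bits
  H(B) = 1.5367 bits
  H(C) = 0.6298 bits

Ranking: A > B > C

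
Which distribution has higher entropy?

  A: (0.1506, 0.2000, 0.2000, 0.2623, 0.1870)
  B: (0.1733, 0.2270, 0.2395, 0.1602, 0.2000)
B

Both distributions are close to uniform, making this a harder comparison.

H(A) = 2.2989 bits
H(B) = 2.3053 bits

The distribution closer to uniform has higher entropy.
Answer: B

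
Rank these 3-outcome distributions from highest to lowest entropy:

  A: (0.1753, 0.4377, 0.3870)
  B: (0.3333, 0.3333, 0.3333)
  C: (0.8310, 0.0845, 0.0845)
B > A > C

Key insight: Entropy is maximized by uniform distributions and minimized by concentrated distributions.

- Uniform distributions have maximum entropy log₂(3) = 1.5850 bits
- The more "peaked" or concentrated a distribution, the lower its entropy

Entropies:
  H(A) = 1.4921 bits
  H(B) = 1.5850 bits
  H(C) = 0.8244 bits

Ranking: B > A > C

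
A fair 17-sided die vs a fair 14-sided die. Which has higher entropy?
17-sided die

Both are uniform distributions; for uniform over n outcomes, H = log₂(n). H(17-sided) = log₂(17) = 4.087 bits and H(14-sided) = log₂(14) = 3.807 bits. More outcomes in a uniform distribution means higher entropy.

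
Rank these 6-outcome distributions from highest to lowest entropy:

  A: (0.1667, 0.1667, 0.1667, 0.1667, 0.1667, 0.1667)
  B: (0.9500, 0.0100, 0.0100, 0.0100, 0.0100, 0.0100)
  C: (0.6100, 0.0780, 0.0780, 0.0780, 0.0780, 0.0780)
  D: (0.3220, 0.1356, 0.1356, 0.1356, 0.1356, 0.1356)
A > D > C > B

Key insight: Entropy is maximized by uniform distributions and minimized by concentrated distributions.

Entropies:
  H(A) = 2.5850 bits
  H(B) = 0.4025 bits
  H(C) = 1.8704 bits
  H(D) = 2.4808 bits

Ranking: A > D > C > B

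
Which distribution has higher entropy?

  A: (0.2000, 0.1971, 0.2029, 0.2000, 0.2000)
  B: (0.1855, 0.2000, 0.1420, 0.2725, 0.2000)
A

Both distributions are close to uniform, making this a harder comparison.

H(A) = 2.3219 bits
H(B) = 2.2906 bits

The distribution closer to uniform has higher entropy.
Answer: A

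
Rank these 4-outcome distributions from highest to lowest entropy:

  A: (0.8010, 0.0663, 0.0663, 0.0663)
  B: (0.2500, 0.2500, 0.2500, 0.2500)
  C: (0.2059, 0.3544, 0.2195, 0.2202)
B > C > A

Key insight: Entropy is maximized by uniform distributions and minimized by concentrated distributions.

- Uniform distributions have maximum entropy log₂(4) = 2.0000 bits
- The more "peaked" or concentrated a distribution, the lower its entropy

Entropies:
  H(A) = 1.0353 bits
  H(B) = 2.0000 bits
  H(C) = 1.9607 bits

Ranking: B > C > A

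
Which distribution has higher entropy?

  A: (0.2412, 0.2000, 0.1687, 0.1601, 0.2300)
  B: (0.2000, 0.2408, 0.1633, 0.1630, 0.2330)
A

Both distributions are close to uniform, making this a harder comparison.

H(A) = 2.3032 bits
H(B) = 2.3021 bits

The distribution closer to uniform has higher entropy.
Answer: A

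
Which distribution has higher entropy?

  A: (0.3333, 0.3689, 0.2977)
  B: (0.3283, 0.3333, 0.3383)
B

Both distributions are close to uniform, making this a harder comparison.

H(A) = 1.5795 bits
H(B) = 1.5849 bits

The distribution closer to uniform has higher entropy.
Answer: B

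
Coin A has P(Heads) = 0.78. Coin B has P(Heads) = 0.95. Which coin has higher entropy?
A

For binary distributions, entropy is maximized at p=0.5 and decreases as p moves toward 0 or 1.

H(A) = H(0.78) = 0.7602 bits
H(B) = H(0.95) = 0.2864 bits

Distribution A (p=0.78) is closer to uniform (p=0.5), so it has higher entropy.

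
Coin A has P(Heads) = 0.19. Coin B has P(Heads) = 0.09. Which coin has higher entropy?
A

For binary distributions, entropy is maximized at p=0.5 and decreases as p moves toward 0 or 1.

H(A) = H(0.19) = 0.7015 bits
H(B) = H(0.09) = 0.4365 bits

Distribution A (p=0.19) is closer to uniform (p=0.5), so it has higher entropy.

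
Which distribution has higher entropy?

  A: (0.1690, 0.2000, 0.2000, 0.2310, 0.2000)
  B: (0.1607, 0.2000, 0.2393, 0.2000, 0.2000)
A

Both distributions are close to uniform, making this a harder comparison.

H(A) = 2.3150 bits
H(B) = 2.3107 bits

The distribution closer to uniform has higher entropy.
Answer: A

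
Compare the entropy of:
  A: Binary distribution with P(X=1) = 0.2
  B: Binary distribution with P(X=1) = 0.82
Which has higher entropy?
A

For binary distributions, entropy is maximized at p=0.5 and decreases as p moves toward 0 or 1.

H(A) = H(0.2) = 0.7219 bits
H(B) = H(0.82) = 0.6801 bits

Distribution A (p=0.2) is closer to uniform (p=0.5), so it has higher entropy.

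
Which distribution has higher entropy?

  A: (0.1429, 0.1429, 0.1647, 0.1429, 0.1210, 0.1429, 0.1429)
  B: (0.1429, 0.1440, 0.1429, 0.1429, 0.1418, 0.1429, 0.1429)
B

Both distributions are close to uniform, making this a harder comparison.

H(A) = 2.8025 bits
H(B) = 2.8073 bits

The distribution closer to uniform has higher entropy.
Answer: B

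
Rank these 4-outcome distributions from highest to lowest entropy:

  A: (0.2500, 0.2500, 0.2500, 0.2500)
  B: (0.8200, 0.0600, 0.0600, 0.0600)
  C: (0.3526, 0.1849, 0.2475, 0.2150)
A > C > B

Key insight: Entropy is maximized by uniform distributions and minimized by concentrated distributions.

- Uniform distributions have maximum entropy log₂(4) = 2.0000 bits
- The more "peaked" or concentrated a distribution, the lower its entropy

Entropies:
  H(A) = 2.0000 bits
  H(B) = 0.9654 bits
  H(C) = 1.9559 bits

Ranking: A > C > B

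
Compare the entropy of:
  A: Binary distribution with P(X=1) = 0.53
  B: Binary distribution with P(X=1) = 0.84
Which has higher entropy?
A

For binary distributions, entropy is maximized at p=0.5 and decreases as p moves toward 0 or 1.

H(A) = H(0.53) = 0.9974 bits
H(B) = H(0.84) = 0.6343 bits

Distribution A (p=0.53) is closer to uniform (p=0.5), so it has higher entropy.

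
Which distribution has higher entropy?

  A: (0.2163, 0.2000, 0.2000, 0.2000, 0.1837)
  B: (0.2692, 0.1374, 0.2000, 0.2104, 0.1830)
A

Both distributions are close to uniform, making this a harder comparison.

H(A) = 2.3200 bits
H(B) = 2.2890 bits

The distribution closer to uniform has higher entropy.
Answer: A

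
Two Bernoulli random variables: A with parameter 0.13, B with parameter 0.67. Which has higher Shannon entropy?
B

For binary distributions, entropy is maximized at p=0.5 and decreases as p moves toward 0 or 1.

H(A) = H(0.13) = 0.5574 bits
H(B) = H(0.67) = 0.9149 bits

Distribution B (p=0.67) is closer to uniform (p=0.5), so it has higher entropy.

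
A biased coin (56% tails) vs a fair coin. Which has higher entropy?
Fair coin

The fair coin is uniform (p=0.5), maximizing binary entropy at 1 bit. The biased coin has H(0.56) ≈ 0.990 bits — its outcome is more predictable, so its entropy is lower.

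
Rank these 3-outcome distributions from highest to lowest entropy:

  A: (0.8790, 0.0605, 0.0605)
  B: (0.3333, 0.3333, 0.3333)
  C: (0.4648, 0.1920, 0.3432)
B > C > A

Key insight: Entropy is maximized by uniform distributions and minimized by concentrated distributions.

- Uniform distributions have maximum entropy log₂(3) = 1.5850 bits
- The more "peaked" or concentrated a distribution, the lower its entropy

Entropies:
  H(A) = 0.6532 bits
  H(B) = 1.5850 bits
  H(C) = 1.5004 bits

Ranking: B > C > A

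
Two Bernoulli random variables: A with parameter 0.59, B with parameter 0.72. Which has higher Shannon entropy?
A

For binary distributions, entropy is maximized at p=0.5 and decreases as p moves toward 0 or 1.

H(A) = H(0.59) = 0.9765 bits
H(B) = H(0.72) = 0.8555 bits

Distribution A (p=0.59) is closer to uniform (p=0.5), so it has higher entropy.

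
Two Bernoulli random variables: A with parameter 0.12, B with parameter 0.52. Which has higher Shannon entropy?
B

For binary distributions, entropy is maximized at p=0.5 and decreases as p moves toward 0 or 1.

H(A) = H(0.12) = 0.5294 bits
H(B) = H(0.52) = 0.9988 bits

Distribution B (p=0.52) is closer to uniform (p=0.5), so it has higher entropy.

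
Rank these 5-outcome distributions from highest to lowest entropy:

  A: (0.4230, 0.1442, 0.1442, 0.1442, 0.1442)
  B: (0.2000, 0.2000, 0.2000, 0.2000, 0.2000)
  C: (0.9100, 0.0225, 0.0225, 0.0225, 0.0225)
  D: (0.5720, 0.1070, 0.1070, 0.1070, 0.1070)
B > A > D > C

Key insight: Entropy is maximized by uniform distributions and minimized by concentrated distributions.

Entropies:
  H(A) = 2.1368 bits
  H(B) = 2.3219 bits
  H(C) = 0.6165 bits
  H(D) = 1.8410 bits

Ranking: B > A > D > C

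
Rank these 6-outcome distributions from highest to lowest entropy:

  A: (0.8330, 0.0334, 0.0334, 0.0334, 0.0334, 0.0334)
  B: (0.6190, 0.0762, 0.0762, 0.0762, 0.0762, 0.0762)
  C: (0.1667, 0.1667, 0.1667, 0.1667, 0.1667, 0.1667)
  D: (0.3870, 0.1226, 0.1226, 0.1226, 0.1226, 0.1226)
C > D > B > A

Key insight: Entropy is maximized by uniform distributions and minimized by concentrated distributions.

Entropies:
  H(A) = 1.0386 bits
  H(B) = 1.8434 bits
  H(C) = 2.5850 bits
  H(D) = 2.3862 bits

Ranking: C > D > B > A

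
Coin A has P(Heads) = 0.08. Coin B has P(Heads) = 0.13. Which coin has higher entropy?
B

For binary distributions, entropy is maximized at p=0.5 and decreases as p moves toward 0 or 1.

H(A) = H(0.08) = 0.4022 bits
H(B) = H(0.13) = 0.5574 bits

Distribution B (p=0.13) is closer to uniform (p=0.5), so it has higher entropy.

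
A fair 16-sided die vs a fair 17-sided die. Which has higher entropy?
17-sided die

Both are uniform distributions; for uniform over n outcomes, H = log₂(n). H(16-sided) = log₂(16) = 4.000 bits and H(17-sided) = log₂(17) = 4.087 bits. More outcomes in a uniform distribution means higher entropy.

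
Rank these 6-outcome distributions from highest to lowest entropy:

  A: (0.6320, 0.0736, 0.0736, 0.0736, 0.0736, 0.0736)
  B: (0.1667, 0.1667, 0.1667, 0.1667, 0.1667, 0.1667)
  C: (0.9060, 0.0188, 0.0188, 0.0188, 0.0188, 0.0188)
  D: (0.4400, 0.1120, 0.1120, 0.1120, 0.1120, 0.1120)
B > D > A > C

Key insight: Entropy is maximized by uniform distributions and minimized by concentrated distributions.

Entropies:
  H(A) = 1.8036 bits
  H(B) = 2.5850 bits
  H(C) = 0.6679 bits
  H(D) = 2.2899 bits

Ranking: B > D > A > C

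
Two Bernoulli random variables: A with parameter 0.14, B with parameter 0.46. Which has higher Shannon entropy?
B

For binary distributions, entropy is maximized at p=0.5 and decreases as p moves toward 0 or 1.

H(A) = H(0.14) = 0.5842 bits
H(B) = H(0.46) = 0.9954 bits

Distribution B (p=0.46) is closer to uniform (p=0.5), so it has higher entropy.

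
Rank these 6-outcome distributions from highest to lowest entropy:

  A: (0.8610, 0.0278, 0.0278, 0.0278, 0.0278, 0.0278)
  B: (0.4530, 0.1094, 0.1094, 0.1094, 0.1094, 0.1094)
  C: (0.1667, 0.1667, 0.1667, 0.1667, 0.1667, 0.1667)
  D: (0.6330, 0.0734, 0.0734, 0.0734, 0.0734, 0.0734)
C > B > D > A

Key insight: Entropy is maximized by uniform distributions and minimized by concentrated distributions.

Entropies:
  H(A) = 0.9044 bits
  H(B) = 2.2637 bits
  H(C) = 2.5850 bits
  H(D) = 1.8005 bits

Ranking: C > B > D > A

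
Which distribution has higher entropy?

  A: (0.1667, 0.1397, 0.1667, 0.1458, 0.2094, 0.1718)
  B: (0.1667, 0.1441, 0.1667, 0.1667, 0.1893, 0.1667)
B

Both distributions are close to uniform, making this a harder comparison.

H(A) = 2.5723 bits
H(B) = 2.5805 bits

The distribution closer to uniform has higher entropy.
Answer: B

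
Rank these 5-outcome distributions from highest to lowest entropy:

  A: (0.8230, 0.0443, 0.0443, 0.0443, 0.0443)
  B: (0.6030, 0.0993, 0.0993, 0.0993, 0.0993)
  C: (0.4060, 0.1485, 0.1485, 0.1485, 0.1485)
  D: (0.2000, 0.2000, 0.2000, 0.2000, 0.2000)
D > C > B > A

Key insight: Entropy is maximized by uniform distributions and minimized by concentrated distributions.

Entropies:
  H(A) = 1.0275 bits
  H(B) = 1.7632 bits
  H(C) = 2.1624 bits
  H(D) = 2.3219 bits

Ranking: D > C > B > A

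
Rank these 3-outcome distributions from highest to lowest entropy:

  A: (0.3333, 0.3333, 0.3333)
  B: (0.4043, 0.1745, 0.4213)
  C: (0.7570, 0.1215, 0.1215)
A > B > C

Key insight: Entropy is maximized by uniform distributions and minimized by concentrated distributions.

- Uniform distributions have maximum entropy log₂(3) = 1.5850 bits
- The more "peaked" or concentrated a distribution, the lower its entropy

Entropies:
  H(A) = 1.5850 bits
  H(B) = 1.4931 bits
  H(C) = 1.0430 bits

Ranking: A > B > C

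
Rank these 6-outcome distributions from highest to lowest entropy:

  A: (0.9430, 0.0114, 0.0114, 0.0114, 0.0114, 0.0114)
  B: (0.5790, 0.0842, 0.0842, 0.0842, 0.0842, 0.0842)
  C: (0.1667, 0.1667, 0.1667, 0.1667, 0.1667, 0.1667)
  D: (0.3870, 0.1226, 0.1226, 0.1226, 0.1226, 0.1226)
C > D > B > A

Key insight: Entropy is maximized by uniform distributions and minimized by concentrated distributions.

Entropies:
  H(A) = 0.4478 bits
  H(B) = 1.9594 bits
  H(C) = 2.5850 bits
  H(D) = 2.3862 bits

Ranking: C > D > B > A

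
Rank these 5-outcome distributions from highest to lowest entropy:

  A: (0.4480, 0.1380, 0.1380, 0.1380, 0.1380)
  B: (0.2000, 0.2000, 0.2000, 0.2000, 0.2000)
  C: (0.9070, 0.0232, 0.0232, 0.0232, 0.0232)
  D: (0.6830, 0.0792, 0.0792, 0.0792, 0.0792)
B > A > D > C

Key insight: Entropy is maximized by uniform distributions and minimized by concentrated distributions.

Entropies:
  H(A) = 2.0962 bits
  H(B) = 2.3219 bits
  H(C) = 0.6324 bits
  H(D) = 1.5351 bits

Ranking: B > A > D > C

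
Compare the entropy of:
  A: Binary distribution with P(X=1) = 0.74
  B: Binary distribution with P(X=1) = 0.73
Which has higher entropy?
B

For binary distributions, entropy is maximized at p=0.5 and decreases as p moves toward 0 or 1.

H(A) = H(0.74) = 0.8267 bits
H(B) = H(0.73) = 0.8415 bits

Distribution B (p=0.73) is closer to uniform (p=0.5), so it has higher entropy.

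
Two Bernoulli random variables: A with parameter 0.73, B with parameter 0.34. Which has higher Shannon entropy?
B

For binary distributions, entropy is maximized at p=0.5 and decreases as p moves toward 0 or 1.

H(A) = H(0.73) = 0.8415 bits
H(B) = H(0.34) = 0.9248 bits

Distribution B (p=0.34) is closer to uniform (p=0.5), so it has higher entropy.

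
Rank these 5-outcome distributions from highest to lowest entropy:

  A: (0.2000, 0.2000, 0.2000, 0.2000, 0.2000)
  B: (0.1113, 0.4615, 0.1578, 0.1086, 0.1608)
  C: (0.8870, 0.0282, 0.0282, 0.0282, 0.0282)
A > B > C

Key insight: Entropy is maximized by uniform distributions and minimized by concentrated distributions.

- Uniform distributions have maximum entropy log₂(5) = 2.3219 bits
- The more "peaked" or concentrated a distribution, the lower its entropy

Entropies:
  H(A) = 2.3219 bits
  H(B) = 2.0595 bits
  H(C) = 0.7349 bits

Ranking: A > B > C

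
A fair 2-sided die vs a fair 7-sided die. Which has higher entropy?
7-sided die

Both are uniform distributions; for uniform over n outcomes, H = log₂(n). H(2-sided) = log₂(2) = 1.000 bits and H(7-sided) = log₂(7) = 2.807 bits. More outcomes in a uniform distribution means higher entropy.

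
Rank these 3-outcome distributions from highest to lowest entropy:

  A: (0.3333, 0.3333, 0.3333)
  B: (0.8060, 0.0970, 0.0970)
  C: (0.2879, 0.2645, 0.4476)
A > C > B

Key insight: Entropy is maximized by uniform distributions and minimized by concentrated distributions.

- Uniform distributions have maximum entropy log₂(3) = 1.5850 bits
- The more "peaked" or concentrated a distribution, the lower its entropy

Entropies:
  H(A) = 1.5850 bits
  H(B) = 0.9038 bits
  H(C) = 1.5437 bits

Ranking: A > C > B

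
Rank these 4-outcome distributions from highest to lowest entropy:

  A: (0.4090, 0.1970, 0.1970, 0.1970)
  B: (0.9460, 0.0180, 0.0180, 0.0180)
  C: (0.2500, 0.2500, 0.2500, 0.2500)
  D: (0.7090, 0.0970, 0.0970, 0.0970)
C > A > D > B

Key insight: Entropy is maximized by uniform distributions and minimized by concentrated distributions.

Entropies:
  H(A) = 1.9127 bits
  H(B) = 0.3887 bits
  H(C) = 2.0000 bits
  H(D) = 1.3312 bits

Ranking: C > A > D > B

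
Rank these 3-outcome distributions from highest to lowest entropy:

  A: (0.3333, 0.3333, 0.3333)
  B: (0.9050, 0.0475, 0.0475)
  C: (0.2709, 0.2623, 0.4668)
A > C > B

Key insight: Entropy is maximized by uniform distributions and minimized by concentrated distributions.

- Uniform distributions have maximum entropy log₂(3) = 1.5850 bits
- The more "peaked" or concentrated a distribution, the lower its entropy

Entropies:
  H(A) = 1.5850 bits
  H(B) = 0.5479 bits
  H(C) = 1.5299 bits

Ranking: A > C > B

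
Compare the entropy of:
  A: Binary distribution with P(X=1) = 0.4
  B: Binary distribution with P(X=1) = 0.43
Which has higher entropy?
B

For binary distributions, entropy is maximized at p=0.5 and decreases as p moves toward 0 or 1.

H(A) = H(0.4) = 0.9710 bits
H(B) = H(0.43) = 0.9858 bits

Distribution B (p=0.43) is closer to uniform (p=0.5), so it has higher entropy.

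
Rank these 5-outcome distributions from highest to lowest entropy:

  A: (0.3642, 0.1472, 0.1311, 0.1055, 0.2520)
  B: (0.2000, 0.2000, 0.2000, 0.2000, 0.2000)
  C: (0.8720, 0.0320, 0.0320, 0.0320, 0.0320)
B > A > C

Key insight: Entropy is maximized by uniform distributions and minimized by concentrated distributions.

- Uniform distributions have maximum entropy log₂(5) = 2.3219 bits
- The more "peaked" or concentrated a distribution, the lower its entropy

Entropies:
  H(A) = 2.1652 bits
  H(B) = 2.3219 bits
  H(C) = 0.8079 bits

Ranking: B > A > C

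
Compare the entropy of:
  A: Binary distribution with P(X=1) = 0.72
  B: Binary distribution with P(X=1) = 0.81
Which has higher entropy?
A

For binary distributions, entropy is maximized at p=0.5 and decreases as p moves toward 0 or 1.

H(A) = H(0.72) = 0.8555 bits
H(B) = H(0.81) = 0.7015 bits

Distribution A (p=0.72) is closer to uniform (p=0.5), so it has higher entropy.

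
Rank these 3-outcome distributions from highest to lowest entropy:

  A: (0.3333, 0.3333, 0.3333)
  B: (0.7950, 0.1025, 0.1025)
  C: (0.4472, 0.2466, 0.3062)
A > C > B

Key insight: Entropy is maximized by uniform distributions and minimized by concentrated distributions.

- Uniform distributions have maximum entropy log₂(3) = 1.5850 bits
- The more "peaked" or concentrated a distribution, the lower its entropy

Entropies:
  H(A) = 1.5850 bits
  H(B) = 0.9368 bits
  H(C) = 1.5401 bits

Ranking: A > C > B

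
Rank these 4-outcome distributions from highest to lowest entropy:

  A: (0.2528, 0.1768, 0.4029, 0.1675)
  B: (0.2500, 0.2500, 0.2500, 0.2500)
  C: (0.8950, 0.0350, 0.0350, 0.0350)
B > A > C

Key insight: Entropy is maximized by uniform distributions and minimized by concentrated distributions.

- Uniform distributions have maximum entropy log₂(4) = 2.0000 bits
- The more "peaked" or concentrated a distribution, the lower its entropy

Entropies:
  H(A) = 1.9037 bits
  H(B) = 2.0000 bits
  H(C) = 0.6511 bits

Ranking: B > A > C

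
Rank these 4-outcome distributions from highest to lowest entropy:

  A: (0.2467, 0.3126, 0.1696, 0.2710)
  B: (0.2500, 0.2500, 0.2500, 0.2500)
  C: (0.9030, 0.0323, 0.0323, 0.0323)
B > A > C

Key insight: Entropy is maximized by uniform distributions and minimized by concentrated distributions.

- Uniform distributions have maximum entropy log₂(4) = 2.0000 bits
- The more "peaked" or concentrated a distribution, the lower its entropy

Entropies:
  H(A) = 1.9672 bits
  H(B) = 2.0000 bits
  H(C) = 0.6132 bits

Ranking: B > A > C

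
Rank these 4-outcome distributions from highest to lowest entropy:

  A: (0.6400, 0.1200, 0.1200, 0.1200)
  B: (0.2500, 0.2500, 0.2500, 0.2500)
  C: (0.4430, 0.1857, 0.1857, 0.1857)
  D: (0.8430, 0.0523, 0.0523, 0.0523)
B > C > A > D

Key insight: Entropy is maximized by uniform distributions and minimized by concentrated distributions.

Entropies:
  H(A) = 1.5133 bits
  H(B) = 2.0000 bits
  H(C) = 1.8734 bits
  H(D) = 0.8759 bits

Ranking: B > C > A > D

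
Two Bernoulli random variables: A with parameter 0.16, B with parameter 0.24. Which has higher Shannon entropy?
B

For binary distributions, entropy is maximized at p=0.5 and decreases as p moves toward 0 or 1.

H(A) = H(0.16) = 0.6343 bits
H(B) = H(0.24) = 0.7950 bits

Distribution B (p=0.24) is closer to uniform (p=0.5), so it has higher entropy.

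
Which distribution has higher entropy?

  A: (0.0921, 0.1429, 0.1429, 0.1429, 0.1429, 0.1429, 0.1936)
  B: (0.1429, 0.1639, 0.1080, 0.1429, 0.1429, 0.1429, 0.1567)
B

Both distributions are close to uniform, making this a harder comparison.

H(A) = 2.7808 bits
H(B) = 2.7976 bits

The distribution closer to uniform has higher entropy.
Answer: B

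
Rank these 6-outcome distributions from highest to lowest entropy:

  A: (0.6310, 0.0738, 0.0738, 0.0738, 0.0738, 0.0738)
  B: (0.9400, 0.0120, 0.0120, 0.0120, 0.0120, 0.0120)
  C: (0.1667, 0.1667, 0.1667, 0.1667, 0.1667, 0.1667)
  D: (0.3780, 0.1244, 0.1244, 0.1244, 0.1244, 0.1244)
C > D > A > B

Key insight: Entropy is maximized by uniform distributions and minimized by concentrated distributions.

Entropies:
  H(A) = 1.8067 bits
  H(B) = 0.4668 bits
  H(C) = 2.5850 bits
  H(D) = 2.4009 bits

Ranking: C > D > A > B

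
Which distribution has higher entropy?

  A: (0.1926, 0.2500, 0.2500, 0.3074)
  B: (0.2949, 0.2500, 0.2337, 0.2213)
B

Both distributions are close to uniform, making this a harder comparison.

H(A) = 1.9808 bits
H(B) = 1.9913 bits

The distribution closer to uniform has higher entropy.
Answer: B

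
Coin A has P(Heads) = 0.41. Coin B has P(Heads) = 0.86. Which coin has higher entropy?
A

For binary distributions, entropy is maximized at p=0.5 and decreases as p moves toward 0 or 1.

H(A) = H(0.41) = 0.9765 bits
H(B) = H(0.86) = 0.5842 bits

Distribution A (p=0.41) is closer to uniform (p=0.5), so it has higher entropy.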